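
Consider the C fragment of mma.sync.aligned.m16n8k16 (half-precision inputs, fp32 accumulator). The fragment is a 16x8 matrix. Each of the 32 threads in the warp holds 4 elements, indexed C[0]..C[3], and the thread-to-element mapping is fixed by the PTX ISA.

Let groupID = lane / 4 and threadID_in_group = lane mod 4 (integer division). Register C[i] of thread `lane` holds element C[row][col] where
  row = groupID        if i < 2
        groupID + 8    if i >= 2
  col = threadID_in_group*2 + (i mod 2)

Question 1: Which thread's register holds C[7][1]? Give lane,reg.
r=7→G=7,rhi=0  c=1→T=0,p=1
L=7*4+0=28  i=0*2+1=1

28,1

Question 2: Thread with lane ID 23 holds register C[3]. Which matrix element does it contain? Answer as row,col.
lane 23: gr=5 (23/4), th=3 (23%4)
i=3: r=5+8=13, c=3*2+1=7

13,7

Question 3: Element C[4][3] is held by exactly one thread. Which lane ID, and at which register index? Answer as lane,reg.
17,1

r: 4->gid=4,r8=0  c: 3->tid=1,i&1=1
L=4*4+1=17  i=0*2+1=1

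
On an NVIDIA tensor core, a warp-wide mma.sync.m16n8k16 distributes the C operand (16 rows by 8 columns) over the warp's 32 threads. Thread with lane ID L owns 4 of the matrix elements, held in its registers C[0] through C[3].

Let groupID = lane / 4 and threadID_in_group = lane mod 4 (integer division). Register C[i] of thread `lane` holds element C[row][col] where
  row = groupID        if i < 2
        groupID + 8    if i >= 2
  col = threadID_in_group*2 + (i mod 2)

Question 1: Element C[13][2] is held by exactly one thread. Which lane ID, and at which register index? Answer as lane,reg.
21,2

r=13->g=5,rb=1  c=2->t=1,b0=0
L=5*4+1=21  i=1*2+0=2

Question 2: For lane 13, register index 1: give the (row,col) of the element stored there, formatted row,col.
3,3

lane 13->13/4=3, 13 mod 4=1
i=1  r:3+0->3  c:2·1+1->3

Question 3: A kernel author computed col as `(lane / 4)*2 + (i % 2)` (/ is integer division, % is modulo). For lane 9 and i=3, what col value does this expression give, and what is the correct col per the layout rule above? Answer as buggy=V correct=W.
`(lane / 4)*2 + (i % 2)`[9,3]=>5
lane 9=>9/4=2, 9 mod 4=1
i=3  r:2+8=>10  c:2·1+1=>3
col: 5 vs 3

buggy=5 correct=3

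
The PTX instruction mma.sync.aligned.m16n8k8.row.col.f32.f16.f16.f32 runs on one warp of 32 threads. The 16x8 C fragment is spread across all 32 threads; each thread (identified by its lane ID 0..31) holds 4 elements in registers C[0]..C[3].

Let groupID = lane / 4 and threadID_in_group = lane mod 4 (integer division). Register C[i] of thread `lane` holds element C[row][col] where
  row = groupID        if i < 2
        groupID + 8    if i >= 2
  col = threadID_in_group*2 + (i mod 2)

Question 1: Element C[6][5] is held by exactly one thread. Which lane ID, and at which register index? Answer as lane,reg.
26,1

r=6→G=6,rhi=0  c=5→T=2,p=1
L=6*4+2=26  i=0*2+1=1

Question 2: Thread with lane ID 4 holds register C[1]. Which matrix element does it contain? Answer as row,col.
1,1

lane 4=>4/4=1, 4 mod 4=0
i=1  r:1+0=>1  c:2·0+1=>1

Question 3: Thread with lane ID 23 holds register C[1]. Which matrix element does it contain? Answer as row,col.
5,7

23: gid=5,tid=3
[1] (5+0,3*2+1) = (5,7)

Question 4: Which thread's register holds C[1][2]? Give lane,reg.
r=1->g=1,rb=0  c=2->t=1,b0=0
L=1*4+1=5  i=0*2+0=0

5,0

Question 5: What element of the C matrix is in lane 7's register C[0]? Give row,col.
7: G=1,T=3
[0] (1+0,3*2+0) = (1,6)

1,6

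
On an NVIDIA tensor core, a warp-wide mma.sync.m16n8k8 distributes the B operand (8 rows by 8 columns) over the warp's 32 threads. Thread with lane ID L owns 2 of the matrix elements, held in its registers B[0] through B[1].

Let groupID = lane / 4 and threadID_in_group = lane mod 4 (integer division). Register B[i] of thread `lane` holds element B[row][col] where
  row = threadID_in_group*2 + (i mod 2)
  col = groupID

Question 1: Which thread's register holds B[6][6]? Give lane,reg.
c:6=>grp=6  r:6=>tig=3,lo=0
L=6*4+3=27  i=0=0

27,0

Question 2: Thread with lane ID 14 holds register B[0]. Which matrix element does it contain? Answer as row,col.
4,3

lane 14⇒14/4=3, 14 mod 4=2
i=0  r:2·2+0⇒4  c:3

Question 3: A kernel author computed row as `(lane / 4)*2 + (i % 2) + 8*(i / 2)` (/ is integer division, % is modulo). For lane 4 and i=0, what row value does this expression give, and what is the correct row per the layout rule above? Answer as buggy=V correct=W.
buggy=2 correct=0

`(lane / 4)*2 + (i % 2) + 8*(i / 2)`[4,0]⇒2
lane 4⇒4/4=1, 4 mod 4=0
i=0  r:2·0+0⇒0  c:1
row: 2 vs 0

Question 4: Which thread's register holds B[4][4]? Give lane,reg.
c=4→G=4  r=4→T=2,p=0
L=4*4+2=18  i=0=0

18,0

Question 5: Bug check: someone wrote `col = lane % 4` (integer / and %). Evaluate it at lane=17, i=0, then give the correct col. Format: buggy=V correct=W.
`lane % 4`[17,0]→1
17: G=4,T=1
[0] (1*2+0,4) = (2,4)
col: 1 vs 4

buggy=1 correct=4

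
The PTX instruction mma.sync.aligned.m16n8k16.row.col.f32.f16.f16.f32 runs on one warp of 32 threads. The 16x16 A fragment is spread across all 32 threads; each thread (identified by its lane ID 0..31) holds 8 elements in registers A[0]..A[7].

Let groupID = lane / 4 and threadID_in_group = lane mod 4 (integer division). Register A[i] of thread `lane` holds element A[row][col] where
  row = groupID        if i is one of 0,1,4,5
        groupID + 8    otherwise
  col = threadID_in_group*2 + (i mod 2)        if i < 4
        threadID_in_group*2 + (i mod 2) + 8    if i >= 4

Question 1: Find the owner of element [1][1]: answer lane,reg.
r=1->g=1,rb=0  c=1->cb=0,t=0,b0=1
L=1*4+0=4  i=0*4+0*2+1=1

4,1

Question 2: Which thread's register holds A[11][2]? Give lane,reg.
13,2

r=11->g=3,rb=1  c=2->cb=0,t=1,b0=0
L=3*4+1=13  i=0*4+1*2+0=2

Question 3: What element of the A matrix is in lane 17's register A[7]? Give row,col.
lane 17=>17/4=4, 17 mod 4=1
i=7  r:4+8=>12  c:2·1+1+8=>11

12,11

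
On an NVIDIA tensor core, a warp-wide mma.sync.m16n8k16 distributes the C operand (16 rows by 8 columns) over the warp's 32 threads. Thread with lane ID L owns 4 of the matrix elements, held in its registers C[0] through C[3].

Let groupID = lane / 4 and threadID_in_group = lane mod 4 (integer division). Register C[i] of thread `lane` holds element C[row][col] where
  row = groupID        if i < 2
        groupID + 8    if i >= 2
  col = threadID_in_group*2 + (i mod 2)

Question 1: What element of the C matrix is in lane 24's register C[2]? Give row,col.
14,0

24: G=6,T=0
[2] (6+8,0*2+0) = (14,0)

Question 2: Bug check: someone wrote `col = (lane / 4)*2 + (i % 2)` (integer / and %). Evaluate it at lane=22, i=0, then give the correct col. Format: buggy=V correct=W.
`(lane / 4)*2 + (i % 2)`[22,0]=>10
lane 22: grp=5 (22/4), tig=2 (22%4)
i=0: r=5+0=5, c=2*2+0=4
col: 10 vs 4

buggy=10 correct=4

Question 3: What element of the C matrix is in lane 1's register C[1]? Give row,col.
L=1->gid=1>>2=0, tid=1&3=1
[1]->row 0+0=0  col 1·2+1=3

0,3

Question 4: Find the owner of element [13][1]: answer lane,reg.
r=13→G=5,rhi=1  c=1→T=0,p=1
L=5*4+0=20  i=1*2+1=3

20,3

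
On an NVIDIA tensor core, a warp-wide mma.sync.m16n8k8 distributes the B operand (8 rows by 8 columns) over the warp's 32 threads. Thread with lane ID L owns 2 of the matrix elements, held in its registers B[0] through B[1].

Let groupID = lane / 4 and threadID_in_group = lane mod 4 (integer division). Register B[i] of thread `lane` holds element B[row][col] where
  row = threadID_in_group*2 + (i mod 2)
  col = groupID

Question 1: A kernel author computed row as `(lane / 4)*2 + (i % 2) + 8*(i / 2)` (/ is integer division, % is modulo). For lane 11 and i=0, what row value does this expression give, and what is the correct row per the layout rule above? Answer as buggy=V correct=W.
buggy=4 correct=6

`(lane / 4)*2 + (i % 2) + 8*(i / 2)`[11,0]⇒4
11: gr=2,th=3
[0] (3*2+0,2) = (6,2)
row: 4 vs 6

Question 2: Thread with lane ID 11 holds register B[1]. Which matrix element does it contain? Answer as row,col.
7,2

lane 11: gid=2 (11/4), tid=3 (11%4)
i=1: r=3*2+1=7, c=gid=2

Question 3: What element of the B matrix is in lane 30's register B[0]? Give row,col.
30: gr=7,th=2
[0] (2*2+0,7) = (4,7)

4,7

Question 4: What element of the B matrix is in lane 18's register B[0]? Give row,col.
lane 18->18/4=4, 18 mod 4=2
i=0  r:2·2+0->4  c:4

4,4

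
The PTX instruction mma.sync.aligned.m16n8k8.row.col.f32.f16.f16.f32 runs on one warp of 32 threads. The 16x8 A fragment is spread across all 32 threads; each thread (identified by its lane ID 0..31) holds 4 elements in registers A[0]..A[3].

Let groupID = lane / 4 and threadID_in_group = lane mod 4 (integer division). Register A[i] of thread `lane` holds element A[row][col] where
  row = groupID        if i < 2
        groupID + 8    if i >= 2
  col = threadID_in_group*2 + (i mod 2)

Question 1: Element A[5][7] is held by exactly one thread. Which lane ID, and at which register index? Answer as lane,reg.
r=5->g=5,rb=0  c=7->t=3,b0=1
L=5*4+3=23  i=0*2+1=1

23,1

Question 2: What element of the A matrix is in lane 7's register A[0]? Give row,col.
lane 7->7/4=1, 7 mod 4=3
i=0  r:1+0->1  c:2·3+0->6

1,6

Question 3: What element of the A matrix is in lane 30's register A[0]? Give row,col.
7,4

lane 30⇒30/4=7, 30 mod 4=2
i=0  r:7+0⇒7  c:2·2+0⇒4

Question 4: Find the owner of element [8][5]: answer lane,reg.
2,3

r=8⇒gr=0,Rb=1  c=5⇒th=2,odd=1
L=0*4+2=2  i=1*2+1=3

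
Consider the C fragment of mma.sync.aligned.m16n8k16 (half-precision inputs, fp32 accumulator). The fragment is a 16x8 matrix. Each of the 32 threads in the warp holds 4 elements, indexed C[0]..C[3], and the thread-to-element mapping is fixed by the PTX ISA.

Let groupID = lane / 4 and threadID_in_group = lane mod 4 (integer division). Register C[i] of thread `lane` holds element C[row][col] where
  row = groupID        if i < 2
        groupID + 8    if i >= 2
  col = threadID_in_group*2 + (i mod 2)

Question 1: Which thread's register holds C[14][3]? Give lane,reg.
r:14=>grp=6,rB=1  c:3=>tig=1,lo=1
L=6*4+1=25  i=1*2+1=3

25,3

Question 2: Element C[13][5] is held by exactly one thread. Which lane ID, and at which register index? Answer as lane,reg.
22,3

r: 13->gid=5,r8=1  c: 5->tid=2,i&1=1
L=5*4+2=22  i=1*2+1=3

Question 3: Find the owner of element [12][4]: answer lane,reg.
18,2

r=12→G=4,rhi=1  c=4→T=2,p=0
L=4*4+2=18  i=1*2+0=2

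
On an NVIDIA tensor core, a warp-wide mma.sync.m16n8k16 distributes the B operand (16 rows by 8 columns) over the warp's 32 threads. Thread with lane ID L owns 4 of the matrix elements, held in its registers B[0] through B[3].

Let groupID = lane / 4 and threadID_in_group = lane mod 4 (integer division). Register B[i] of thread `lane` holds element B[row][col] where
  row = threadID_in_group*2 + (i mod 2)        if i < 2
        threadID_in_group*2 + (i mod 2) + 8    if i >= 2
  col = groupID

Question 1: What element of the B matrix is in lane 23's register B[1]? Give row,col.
7,5

23: gr=5,th=3
[1] (3*2+1+0,5) = (7,5)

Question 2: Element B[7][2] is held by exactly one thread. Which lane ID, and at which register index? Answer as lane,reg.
11,1

c: 2->gid=2  r: 7->r8=0,tid=3,i&1=1
L=2*4+3=11  i=0*2+1=1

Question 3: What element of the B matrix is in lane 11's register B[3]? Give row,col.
lane 11: gr=2 (11/4), th=3 (11%4)
i=3: r=3*2+1+8=15, c=gr=2

15,2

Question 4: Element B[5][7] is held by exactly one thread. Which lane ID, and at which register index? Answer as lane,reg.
30,1

c:7=>grp=7  r:5=>rB=0,tig=2,lo=1
L=7*4+2=30  i=0*2+1=1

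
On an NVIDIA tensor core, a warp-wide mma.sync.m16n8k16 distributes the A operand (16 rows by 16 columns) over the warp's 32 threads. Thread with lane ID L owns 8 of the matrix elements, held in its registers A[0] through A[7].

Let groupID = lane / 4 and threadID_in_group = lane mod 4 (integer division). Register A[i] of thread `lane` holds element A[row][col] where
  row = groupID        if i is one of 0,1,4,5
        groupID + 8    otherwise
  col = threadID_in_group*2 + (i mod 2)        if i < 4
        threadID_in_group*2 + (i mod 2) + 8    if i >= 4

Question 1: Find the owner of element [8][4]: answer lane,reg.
r=8→G=0,rhi=1  c=4→chi=0,T=2,p=0
L=0*4+2=2  i=0*4+1*2+0=2

2,2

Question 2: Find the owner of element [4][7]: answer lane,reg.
19,1

r=4⇒gr=4,Rb=0  c=7⇒Cb=0,th=3,odd=1
L=4*4+3=19  i=0*4+0*2+1=1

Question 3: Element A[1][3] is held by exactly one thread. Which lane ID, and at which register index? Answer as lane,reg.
5,1

r=1->g=1,rb=0  c=3->cb=0,t=1,b0=1
L=1*4+1=5  i=0*4+0*2+1=1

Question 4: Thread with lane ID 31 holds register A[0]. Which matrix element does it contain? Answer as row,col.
31: g=7,t=3
[0] (7+0,3*2+0+0) = (7,6)

7,6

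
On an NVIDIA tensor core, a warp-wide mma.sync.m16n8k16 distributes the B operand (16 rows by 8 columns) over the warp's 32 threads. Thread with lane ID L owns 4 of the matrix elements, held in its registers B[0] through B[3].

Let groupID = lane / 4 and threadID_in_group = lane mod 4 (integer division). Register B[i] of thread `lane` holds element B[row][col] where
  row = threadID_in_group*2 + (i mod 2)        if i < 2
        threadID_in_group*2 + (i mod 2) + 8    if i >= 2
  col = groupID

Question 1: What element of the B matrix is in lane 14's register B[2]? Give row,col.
14: G=3,T=2
[2] (2*2+0+8,3) = (12,3)

12,3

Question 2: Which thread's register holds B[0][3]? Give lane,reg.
c=3⇒gr=3  r=0⇒Rb=0,th=0,odd=0
L=3*4+0=12  i=0*2+0=0

12,0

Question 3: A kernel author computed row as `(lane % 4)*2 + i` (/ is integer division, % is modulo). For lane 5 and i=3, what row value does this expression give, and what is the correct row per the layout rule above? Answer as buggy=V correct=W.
buggy=5 correct=11

`(lane % 4)*2 + i`[5,3]→5
lane 5: G=1 (5/4), T=1 (5%4)
i=3: r=1*2+1+8=11, c=G=1
row: 5 vs 11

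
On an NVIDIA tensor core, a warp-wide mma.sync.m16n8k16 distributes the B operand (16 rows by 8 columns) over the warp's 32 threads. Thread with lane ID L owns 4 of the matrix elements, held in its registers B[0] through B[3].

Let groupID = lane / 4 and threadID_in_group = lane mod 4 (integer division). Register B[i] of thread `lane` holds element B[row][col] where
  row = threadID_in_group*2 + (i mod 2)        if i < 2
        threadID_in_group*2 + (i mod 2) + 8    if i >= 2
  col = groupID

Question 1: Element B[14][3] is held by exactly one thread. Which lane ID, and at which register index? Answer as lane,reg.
15,2

c: 3->gid=3  r: 14->r8=1,tid=3,i&1=0
L=3*4+3=15  i=1*2+0=2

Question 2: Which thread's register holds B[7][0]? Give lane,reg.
c=0→G=0  r=7→rhi=0,T=3,p=1
L=0*4+3=3  i=0*2+1=1

3,1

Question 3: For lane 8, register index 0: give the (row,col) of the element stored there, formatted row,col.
lane 8: grp=2 (8/4), tig=0 (8%4)
i=0: r=0*2+0+0=0, c=grp=2

0,2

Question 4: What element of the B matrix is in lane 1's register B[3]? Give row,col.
lane 1: g=0 (1/4), t=1 (1%4)
i=3: r=1*2+1+8=11, c=g=0

11,0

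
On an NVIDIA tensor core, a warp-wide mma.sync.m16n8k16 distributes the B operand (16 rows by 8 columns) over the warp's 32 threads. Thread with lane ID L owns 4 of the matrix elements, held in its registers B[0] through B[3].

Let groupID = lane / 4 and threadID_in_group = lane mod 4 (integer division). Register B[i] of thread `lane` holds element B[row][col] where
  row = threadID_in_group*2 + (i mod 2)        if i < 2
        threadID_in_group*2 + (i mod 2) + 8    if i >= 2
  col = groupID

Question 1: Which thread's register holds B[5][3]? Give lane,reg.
14,1

c:3=>grp=3  r:5=>rB=0,tig=2,lo=1
L=3*4+2=14  i=0*2+1=1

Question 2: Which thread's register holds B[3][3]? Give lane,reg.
13,1

c=3⇒gr=3  r=3⇒Rb=0,th=1,odd=1
L=3*4+1=13  i=0*2+1=1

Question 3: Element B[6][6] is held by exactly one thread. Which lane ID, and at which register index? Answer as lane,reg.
27,0

c=6→G=6  r=6→rhi=0,T=3,p=0
L=6*4+3=27  i=0*2+0=0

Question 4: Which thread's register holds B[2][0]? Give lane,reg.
c=0⇒gr=0  r=2⇒Rb=0,th=1,odd=0
L=0*4+1=1  i=0*2+0=0

1,0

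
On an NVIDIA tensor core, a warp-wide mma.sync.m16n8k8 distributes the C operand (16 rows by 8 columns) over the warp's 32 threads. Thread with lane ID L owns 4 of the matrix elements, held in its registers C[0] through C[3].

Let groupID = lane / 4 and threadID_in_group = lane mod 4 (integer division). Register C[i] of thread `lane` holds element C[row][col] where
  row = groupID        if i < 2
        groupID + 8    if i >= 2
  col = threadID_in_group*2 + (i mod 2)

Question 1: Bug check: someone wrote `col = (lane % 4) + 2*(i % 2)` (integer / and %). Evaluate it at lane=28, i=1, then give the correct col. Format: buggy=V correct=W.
`(lane % 4) + 2*(i % 2)`[28,1]->2
lane 28->28/4=7, 28 mod 4=0
i=1  r:7+0->7  c:2·0+1->1
col: 2 vs 1

buggy=2 correct=1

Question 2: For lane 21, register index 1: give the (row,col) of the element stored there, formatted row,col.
5,3

21: G=5,T=1
[1] (5+0,1*2+1) = (5,3)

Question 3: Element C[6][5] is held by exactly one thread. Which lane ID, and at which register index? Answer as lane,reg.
26,1

r:6=>grp=6,rB=0  c:5=>tig=2,lo=1
L=6*4+2=26  i=0*2+1=1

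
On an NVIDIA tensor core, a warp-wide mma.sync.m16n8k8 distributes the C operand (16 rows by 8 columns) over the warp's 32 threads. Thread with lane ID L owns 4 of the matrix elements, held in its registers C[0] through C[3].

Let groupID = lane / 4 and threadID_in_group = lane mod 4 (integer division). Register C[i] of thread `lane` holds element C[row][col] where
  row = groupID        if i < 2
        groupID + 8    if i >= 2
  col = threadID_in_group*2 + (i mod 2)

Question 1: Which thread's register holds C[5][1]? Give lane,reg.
r: 5->gid=5,r8=0  c: 1->tid=0,i&1=1
L=5*4+0=20  i=0*2+1=1

20,1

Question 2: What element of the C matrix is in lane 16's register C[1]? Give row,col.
L=16->gid=16>>2=4, tid=16&3=0
[1]->row 4+0=4  col 0·2+1=1

4,1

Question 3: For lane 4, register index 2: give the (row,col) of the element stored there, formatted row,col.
4: G=1,T=0
[2] (1+8,0*2+0) = (9,0)

9,0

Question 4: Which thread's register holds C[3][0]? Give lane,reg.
r=3->g=3,rb=0  c=0->t=0,b0=0
L=3*4+0=12  i=0*2+0=0

12,0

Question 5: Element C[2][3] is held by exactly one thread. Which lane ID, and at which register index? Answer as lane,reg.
9,1

r=2→G=2,rhi=0  c=3→T=1,p=1
L=2*4+1=9  i=0*2+1=1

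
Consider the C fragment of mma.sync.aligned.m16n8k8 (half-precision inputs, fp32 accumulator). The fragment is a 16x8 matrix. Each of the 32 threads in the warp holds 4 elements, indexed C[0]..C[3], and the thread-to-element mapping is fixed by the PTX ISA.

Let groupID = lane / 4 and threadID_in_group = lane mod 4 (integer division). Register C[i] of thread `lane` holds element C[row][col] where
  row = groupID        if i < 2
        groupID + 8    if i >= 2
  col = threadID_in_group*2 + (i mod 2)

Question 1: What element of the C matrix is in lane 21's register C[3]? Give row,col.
13,3

lane 21->21/4=5, 21 mod 4=1
i=3  r:5+8->13  c:2·1+1->3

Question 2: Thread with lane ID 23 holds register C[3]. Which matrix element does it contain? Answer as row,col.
13,7

lane 23->23/4=5, 23 mod 4=3
i=3  r:5+8->13  c:2·3+1->7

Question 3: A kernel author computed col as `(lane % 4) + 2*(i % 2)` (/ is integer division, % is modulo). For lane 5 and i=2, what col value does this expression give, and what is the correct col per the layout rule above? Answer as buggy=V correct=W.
buggy=1 correct=2

`(lane % 4) + 2*(i % 2)`[5,2]⇒1
lane 5: gr=1 (5/4), th=1 (5%4)
i=2: r=1+8=9, c=1*2+0=2
col: 1 vs 2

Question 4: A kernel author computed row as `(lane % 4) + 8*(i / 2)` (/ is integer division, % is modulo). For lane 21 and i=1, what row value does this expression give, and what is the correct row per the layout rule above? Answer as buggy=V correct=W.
buggy=1 correct=5

`(lane % 4) + 8*(i / 2)`[21,1]=>1
L=21=>grp=21>>2=5, tig=21&3=1
[1]=>row 5+0=5  col 1·2+1=3
row: 1 vs 5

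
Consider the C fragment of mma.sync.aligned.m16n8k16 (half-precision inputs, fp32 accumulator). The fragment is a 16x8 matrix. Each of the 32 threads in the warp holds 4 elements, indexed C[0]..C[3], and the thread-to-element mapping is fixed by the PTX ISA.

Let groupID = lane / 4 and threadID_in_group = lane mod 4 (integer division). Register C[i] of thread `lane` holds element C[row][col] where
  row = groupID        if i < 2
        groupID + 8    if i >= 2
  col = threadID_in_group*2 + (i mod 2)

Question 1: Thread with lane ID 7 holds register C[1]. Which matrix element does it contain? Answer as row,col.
7: G=1,T=3
[1] (1+0,3*2+1) = (1,7)

1,7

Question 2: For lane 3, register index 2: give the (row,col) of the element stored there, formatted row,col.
lane 3: grp=0 (3/4), tig=3 (3%4)
i=2: r=0+8=8, c=3*2+0=6

8,6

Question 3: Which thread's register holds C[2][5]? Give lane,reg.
10,1

r=2→G=2,rhi=0  c=5→T=2,p=1
L=2*4+2=10  i=0*2+1=1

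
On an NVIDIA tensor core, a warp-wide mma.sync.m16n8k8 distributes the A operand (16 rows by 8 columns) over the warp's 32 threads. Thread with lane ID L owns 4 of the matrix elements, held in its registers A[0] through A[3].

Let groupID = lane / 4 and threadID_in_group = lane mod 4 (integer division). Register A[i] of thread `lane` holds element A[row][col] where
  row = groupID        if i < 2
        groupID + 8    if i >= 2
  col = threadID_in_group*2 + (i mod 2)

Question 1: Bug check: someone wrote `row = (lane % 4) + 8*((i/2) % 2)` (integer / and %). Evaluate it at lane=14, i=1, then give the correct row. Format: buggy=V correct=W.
buggy=2 correct=3

`(lane % 4) + 8*((i/2) % 2)`[14,1]=>2
lane 14: grp=3 (14/4), tig=2 (14%4)
i=1: r=3+0=3, c=2*2+1=5
row: 2 vs 3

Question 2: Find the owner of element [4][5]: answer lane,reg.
r=4→G=4,rhi=0  c=5→T=2,p=1
L=4*4+2=18  i=0*2+1=1

18,1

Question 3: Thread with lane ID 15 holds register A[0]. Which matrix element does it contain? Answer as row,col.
3,6

15: g=3,t=3
[0] (3+0,3*2+0) = (3,6)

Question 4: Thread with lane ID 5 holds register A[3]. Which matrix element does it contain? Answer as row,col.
lane 5: g=1 (5/4), t=1 (5%4)
i=3: r=1+8=9, c=1*2+1=3

9,3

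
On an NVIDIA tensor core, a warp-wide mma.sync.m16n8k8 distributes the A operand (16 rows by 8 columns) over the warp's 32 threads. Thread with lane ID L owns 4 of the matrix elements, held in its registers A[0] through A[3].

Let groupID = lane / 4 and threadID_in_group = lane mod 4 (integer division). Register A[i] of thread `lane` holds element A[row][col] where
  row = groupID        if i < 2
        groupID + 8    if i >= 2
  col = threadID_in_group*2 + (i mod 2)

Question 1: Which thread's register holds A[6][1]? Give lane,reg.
r:6=>grp=6,rB=0  c:1=>tig=0,lo=1
L=6*4+0=24  i=0*2+1=1

24,1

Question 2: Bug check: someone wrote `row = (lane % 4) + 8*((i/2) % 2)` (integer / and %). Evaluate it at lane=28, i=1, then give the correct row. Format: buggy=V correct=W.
`(lane % 4) + 8*((i/2) % 2)`[28,1]→0
28: G=7,T=0
[1] (7+0,0*2+1) = (7,1)
row: 0 vs 7

buggy=0 correct=7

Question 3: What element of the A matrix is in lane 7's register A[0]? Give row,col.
1,6

lane 7: gr=1 (7/4), th=3 (7%4)
i=0: r=1+0=1, c=3*2+0=6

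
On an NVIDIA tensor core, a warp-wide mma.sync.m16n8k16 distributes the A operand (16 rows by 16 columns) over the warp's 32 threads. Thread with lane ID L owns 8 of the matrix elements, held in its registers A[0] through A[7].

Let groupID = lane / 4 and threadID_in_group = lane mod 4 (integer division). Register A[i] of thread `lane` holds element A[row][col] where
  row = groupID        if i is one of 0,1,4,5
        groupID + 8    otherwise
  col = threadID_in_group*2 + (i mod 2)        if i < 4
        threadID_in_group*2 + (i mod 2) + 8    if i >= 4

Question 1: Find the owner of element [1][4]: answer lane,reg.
r=1->g=1,rb=0  c=4->cb=0,t=2,b0=0
L=1*4+2=6  i=0*4+0*2+0=0

6,0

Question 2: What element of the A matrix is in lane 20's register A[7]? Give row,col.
20: gid=5,tid=0
[7] (5+8,0*2+1+8) = (13,9)

13,9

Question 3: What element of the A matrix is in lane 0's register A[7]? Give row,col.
lane 0: gid=0 (0/4), tid=0 (0%4)
i=7: r=0+8=8, c=0*2+1+8=9

8,9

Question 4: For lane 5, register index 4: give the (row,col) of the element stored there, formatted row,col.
lane 5: gr=1 (5/4), th=1 (5%4)
i=4: r=1+0=1, c=1*2+0+8=10

1,10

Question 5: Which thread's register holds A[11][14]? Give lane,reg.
r=11->g=3,rb=1  c=14->cb=1,t=3,b0=0
L=3*4+3=15  i=1*4+1*2+0=6

15,6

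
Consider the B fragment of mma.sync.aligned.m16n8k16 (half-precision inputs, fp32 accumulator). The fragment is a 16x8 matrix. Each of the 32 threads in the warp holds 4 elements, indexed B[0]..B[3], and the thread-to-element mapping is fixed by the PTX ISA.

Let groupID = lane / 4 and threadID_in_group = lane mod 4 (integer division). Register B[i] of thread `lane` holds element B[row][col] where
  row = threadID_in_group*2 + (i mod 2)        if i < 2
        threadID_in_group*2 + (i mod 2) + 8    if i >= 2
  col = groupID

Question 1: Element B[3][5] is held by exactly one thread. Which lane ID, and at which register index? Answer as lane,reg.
21,1

c: 5->gid=5  r: 3->r8=0,tid=1,i&1=1
L=5*4+1=21  i=0*2+1=1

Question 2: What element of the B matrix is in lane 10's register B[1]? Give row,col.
5,2

lane 10→10/4=2, 10 mod 4=2
i=1  r:2·2+1+0→5  c:2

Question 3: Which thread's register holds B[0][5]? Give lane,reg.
20,0

c:5=>grp=5  r:0=>rB=0,tig=0,lo=0
L=5*4+0=20  i=0*2+0=0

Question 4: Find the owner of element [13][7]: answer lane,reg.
c:7=>grp=7  r:13=>rB=1,tig=2,lo=1
L=7*4+2=30  i=1*2+1=3

30,3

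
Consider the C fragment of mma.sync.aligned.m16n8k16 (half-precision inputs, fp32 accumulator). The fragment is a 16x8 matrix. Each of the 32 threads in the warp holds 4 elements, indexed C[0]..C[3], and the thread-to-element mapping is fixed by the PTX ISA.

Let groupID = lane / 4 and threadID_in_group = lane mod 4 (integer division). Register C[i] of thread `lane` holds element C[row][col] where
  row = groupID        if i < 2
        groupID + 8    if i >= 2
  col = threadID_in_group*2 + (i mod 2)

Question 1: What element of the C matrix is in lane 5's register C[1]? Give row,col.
lane 5->5/4=1, 5 mod 4=1
i=1  r:1+0->1  c:2·1+1->3

1,3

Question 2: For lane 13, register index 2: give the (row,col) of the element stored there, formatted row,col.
11,2

13: g=3,t=1
[2] (3+8,1*2+0) = (11,2)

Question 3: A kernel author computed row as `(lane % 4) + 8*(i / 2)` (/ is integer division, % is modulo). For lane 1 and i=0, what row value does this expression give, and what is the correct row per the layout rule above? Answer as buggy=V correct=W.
`(lane % 4) + 8*(i / 2)`[1,0]→1
1: G=0,T=1
[0] (0+0,1*2+0) = (0,2)
row: 1 vs 0

buggy=1 correct=0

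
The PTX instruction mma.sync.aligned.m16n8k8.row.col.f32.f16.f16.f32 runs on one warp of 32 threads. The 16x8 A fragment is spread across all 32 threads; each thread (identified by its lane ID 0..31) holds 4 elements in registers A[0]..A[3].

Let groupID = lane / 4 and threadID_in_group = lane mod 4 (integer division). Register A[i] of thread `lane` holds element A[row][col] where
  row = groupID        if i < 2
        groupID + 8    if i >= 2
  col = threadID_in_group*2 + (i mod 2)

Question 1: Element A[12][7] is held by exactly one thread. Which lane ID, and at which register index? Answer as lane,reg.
r:12=>grp=4,rB=1  c:7=>tig=3,lo=1
L=4*4+3=19  i=1*2+1=3

19,3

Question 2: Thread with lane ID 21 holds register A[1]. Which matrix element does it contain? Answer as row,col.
21: g=5,t=1
[1] (5+0,1*2+1) = (5,3)

5,3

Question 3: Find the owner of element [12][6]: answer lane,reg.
19,2

r:12=>grp=4,rB=1  c:6=>tig=3,lo=0
L=4*4+3=19  i=1*2+0=2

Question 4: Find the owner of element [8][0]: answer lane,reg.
r: 8->gid=0,r8=1  c: 0->tid=0,i&1=0
L=0*4+0=0  i=1*2+0=2

0,2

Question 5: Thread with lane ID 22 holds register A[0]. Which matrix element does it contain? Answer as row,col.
5,4

lane 22: G=5 (22/4), T=2 (22%4)
i=0: r=5+0=5, c=2*2+0=4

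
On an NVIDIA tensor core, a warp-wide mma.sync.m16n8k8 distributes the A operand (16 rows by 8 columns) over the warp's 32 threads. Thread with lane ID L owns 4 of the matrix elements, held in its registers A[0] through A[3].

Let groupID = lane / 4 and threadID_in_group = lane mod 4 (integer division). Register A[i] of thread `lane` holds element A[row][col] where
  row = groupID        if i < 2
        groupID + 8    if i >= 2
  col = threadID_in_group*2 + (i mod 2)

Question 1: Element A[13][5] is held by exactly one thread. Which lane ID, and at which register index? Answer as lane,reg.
22,3

r: 13->gid=5,r8=1  c: 5->tid=2,i&1=1
L=5*4+2=22  i=1*2+1=3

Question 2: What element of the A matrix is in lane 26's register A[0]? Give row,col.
26: g=6,t=2
[0] (6+0,2*2+0) = (6,4)

6,4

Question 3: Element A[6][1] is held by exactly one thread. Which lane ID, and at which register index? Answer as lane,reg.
r=6⇒gr=6,Rb=0  c=1⇒th=0,odd=1
L=6*4+0=24  i=0*2+1=1

24,1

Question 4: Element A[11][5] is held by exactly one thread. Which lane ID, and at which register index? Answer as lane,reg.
r:11=>grp=3,rB=1  c:5=>tig=2,lo=1
L=3*4+2=14  i=1*2+1=3

14,3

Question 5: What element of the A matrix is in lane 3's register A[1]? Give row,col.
L=3=>grp=3>>2=0, tig=3&3=3
[1]=>row 0+0=0  col 3·2+1=7

0,7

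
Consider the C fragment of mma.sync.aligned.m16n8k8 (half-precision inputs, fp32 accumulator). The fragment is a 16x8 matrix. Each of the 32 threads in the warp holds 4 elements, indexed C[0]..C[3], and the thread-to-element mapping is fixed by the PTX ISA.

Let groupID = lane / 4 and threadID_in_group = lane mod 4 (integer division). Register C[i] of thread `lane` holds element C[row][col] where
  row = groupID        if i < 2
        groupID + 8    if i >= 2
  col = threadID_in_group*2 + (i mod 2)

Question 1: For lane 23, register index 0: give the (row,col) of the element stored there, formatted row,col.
5,6

lane 23: g=5 (23/4), t=3 (23%4)
i=0: r=5+0=5, c=3*2+0=6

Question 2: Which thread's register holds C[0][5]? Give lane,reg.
r=0→G=0,rhi=0  c=5→T=2,p=1
L=0*4+2=2  i=0*2+1=1

2,1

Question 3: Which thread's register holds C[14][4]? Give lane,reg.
r=14⇒gr=6,Rb=1  c=4⇒th=2,odd=0
L=6*4+2=26  i=1*2+0=2

26,2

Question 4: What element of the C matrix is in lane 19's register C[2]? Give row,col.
lane 19->19/4=4, 19 mod 4=3
i=2  r:4+8->12  c:2·3+0->6

12,6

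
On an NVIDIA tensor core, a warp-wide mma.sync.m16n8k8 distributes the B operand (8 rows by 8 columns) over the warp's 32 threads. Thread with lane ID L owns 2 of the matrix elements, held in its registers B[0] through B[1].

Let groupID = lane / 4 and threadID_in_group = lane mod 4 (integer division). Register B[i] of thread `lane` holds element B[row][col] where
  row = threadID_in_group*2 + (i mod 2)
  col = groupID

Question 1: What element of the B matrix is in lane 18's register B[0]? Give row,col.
4,4

lane 18⇒18/4=4, 18 mod 4=2
i=0  r:2·2+0⇒4  c:4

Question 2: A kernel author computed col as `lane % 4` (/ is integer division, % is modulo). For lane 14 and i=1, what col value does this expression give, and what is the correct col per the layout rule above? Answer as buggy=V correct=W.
buggy=2 correct=3

`lane % 4`[14,1]⇒2
14: gr=3,th=2
[1] (2*2+1,3) = (5,3)
col: 2 vs 3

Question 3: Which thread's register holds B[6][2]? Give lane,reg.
11,0

c=2→G=2  r=6→T=3,p=0
L=2*4+3=11  i=0=0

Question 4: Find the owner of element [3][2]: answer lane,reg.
9,1

c: 2->gid=2  r: 3->tid=1,i&1=1
L=2*4+1=9  i=1=1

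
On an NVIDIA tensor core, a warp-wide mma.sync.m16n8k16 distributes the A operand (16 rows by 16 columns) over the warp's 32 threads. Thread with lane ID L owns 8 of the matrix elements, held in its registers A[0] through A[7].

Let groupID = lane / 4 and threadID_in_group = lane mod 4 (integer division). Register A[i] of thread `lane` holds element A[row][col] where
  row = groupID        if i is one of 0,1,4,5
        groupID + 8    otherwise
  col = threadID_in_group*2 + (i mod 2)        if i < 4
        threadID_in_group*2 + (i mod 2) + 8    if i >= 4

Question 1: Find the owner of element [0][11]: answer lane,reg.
1,5

r=0→G=0,rhi=0  c=11→chi=1,T=1,p=1
L=0*4+1=1  i=1*4+0*2+1=5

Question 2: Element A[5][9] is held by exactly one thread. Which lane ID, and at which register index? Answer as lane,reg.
r=5⇒gr=5,Rb=0  c=9⇒Cb=1,th=0,odd=1
L=5*4+0=20  i=1*4+0*2+1=5

20,5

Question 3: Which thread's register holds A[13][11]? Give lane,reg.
21,7

r=13->g=5,rb=1  c=11->cb=1,t=1,b0=1
L=5*4+1=21  i=1*4+1*2+1=7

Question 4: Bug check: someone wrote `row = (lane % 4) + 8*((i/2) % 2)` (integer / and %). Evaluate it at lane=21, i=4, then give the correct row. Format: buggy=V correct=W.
buggy=1 correct=5

`(lane % 4) + 8*((i/2) % 2)`[21,4]→1
L=21→G=21>>2=5, T=21&3=1
[4]→row 5+0=5  col 1·2+0+8=10
row: 1 vs 5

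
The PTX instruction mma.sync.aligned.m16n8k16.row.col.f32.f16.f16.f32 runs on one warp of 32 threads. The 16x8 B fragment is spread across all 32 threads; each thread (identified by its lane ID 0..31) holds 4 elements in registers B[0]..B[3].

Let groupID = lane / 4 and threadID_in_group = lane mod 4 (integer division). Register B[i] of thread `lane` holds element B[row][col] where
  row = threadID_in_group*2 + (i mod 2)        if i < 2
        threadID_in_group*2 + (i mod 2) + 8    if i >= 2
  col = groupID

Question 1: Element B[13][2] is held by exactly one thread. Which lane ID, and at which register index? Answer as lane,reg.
10,3

c=2⇒gr=2  r=13⇒Rb=1,th=2,odd=1
L=2*4+2=10  i=1*2+1=3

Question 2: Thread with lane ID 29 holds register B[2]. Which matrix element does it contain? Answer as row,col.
lane 29: grp=7 (29/4), tig=1 (29%4)
i=2: r=1*2+0+8=10, c=grp=7

10,7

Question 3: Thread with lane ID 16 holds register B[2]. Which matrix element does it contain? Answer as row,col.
8,4

lane 16: gr=4 (16/4), th=0 (16%4)
i=2: r=0*2+0+8=8, c=gr=4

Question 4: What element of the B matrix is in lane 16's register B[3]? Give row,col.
L=16→G=16>>2=4, T=16&3=0
[3]→row 0·2+1+8=9  col G=4

9,4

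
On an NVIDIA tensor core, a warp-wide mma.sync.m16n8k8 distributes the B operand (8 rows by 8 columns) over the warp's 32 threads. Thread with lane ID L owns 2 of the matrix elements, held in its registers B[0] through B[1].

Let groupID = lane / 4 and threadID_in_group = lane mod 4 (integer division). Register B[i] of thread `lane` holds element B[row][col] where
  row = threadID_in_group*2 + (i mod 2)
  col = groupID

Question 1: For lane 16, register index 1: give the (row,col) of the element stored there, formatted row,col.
16: g=4,t=0
[1] (0*2+1,4) = (1,4)

1,4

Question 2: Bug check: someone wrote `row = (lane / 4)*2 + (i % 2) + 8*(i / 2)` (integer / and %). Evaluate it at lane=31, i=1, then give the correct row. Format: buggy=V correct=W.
buggy=15 correct=7

`(lane / 4)*2 + (i % 2) + 8*(i / 2)`[31,1]->15
31: gid=7,tid=3
[1] (3*2+1,7) = (7,7)
row: 15 vs 7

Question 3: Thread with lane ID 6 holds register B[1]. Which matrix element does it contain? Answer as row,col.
5,1

lane 6->6/4=1, 6 mod 4=2
i=1  r:2·2+1->5  c:1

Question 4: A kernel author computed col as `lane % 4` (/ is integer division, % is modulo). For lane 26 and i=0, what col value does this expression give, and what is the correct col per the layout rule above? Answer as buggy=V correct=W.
`lane % 4`[26,0]→2
L=26→G=26>>2=6, T=26&3=2
[0]→row 2·2+0=4  col G=6
col: 2 vs 6

buggy=2 correct=6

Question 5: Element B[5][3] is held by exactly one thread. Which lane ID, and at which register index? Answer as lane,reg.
c=3->g=3  r=5->t=2,b0=1
L=3*4+2=14  i=1=1

14,1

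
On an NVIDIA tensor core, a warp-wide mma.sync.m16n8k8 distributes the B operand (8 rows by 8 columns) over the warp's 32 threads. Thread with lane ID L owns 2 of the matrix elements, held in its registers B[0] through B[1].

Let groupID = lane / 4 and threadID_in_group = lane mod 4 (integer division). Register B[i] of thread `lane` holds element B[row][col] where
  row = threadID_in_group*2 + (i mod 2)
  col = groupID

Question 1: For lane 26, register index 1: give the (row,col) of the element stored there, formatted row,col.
5,6

lane 26: g=6 (26/4), t=2 (26%4)
i=1: r=2*2+1=5, c=g=6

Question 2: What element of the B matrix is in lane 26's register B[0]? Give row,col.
L=26->g=26>>2=6, t=26&3=2
[0]->row 2·2+0=4  col g=6

4,6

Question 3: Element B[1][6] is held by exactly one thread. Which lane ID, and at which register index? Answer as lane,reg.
24,1

c=6->g=6  r=1->t=0,b0=1
L=6*4+0=24  i=1=1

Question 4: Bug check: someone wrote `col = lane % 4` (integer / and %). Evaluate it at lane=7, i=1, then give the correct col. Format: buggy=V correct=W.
buggy=3 correct=1

`lane % 4`[7,1]->3
lane 7: gid=1 (7/4), tid=3 (7%4)
i=1: r=3*2+1=7, c=gid=1
col: 3 vs 1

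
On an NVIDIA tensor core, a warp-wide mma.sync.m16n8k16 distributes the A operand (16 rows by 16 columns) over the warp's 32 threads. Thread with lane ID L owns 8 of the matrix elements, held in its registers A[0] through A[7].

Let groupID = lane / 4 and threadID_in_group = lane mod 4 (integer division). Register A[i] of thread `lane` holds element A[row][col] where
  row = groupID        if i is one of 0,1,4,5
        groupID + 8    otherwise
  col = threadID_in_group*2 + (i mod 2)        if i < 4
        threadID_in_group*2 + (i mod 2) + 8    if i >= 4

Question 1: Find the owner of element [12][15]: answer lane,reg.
r=12→G=4,rhi=1  c=15→chi=1,T=3,p=1
L=4*4+3=19  i=1*4+1*2+1=7

19,7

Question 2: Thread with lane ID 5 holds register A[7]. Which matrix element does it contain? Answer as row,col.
9,11

lane 5: gr=1 (5/4), th=1 (5%4)
i=7: r=1+8=9, c=1*2+1+8=11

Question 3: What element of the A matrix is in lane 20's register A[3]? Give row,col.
L=20->gid=20>>2=5, tid=20&3=0
[3]->row 5+8=13  col 0·2+1+0=1

13,1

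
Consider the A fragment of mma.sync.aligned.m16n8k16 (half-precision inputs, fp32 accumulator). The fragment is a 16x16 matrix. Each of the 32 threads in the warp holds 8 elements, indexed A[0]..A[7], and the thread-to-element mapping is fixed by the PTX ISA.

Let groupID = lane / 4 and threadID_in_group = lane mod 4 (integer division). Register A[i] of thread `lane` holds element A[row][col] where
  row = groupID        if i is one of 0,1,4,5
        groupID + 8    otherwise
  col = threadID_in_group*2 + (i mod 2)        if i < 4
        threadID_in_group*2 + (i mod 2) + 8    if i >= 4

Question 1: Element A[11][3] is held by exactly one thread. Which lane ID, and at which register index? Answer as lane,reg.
r=11→G=3,rhi=1  c=3→chi=0,T=1,p=1
L=3*4+1=13  i=0*4+1*2+1=3

13,3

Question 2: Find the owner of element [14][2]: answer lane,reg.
25,2

r:14=>grp=6,rB=1  c:2=>cB=0,tig=1,lo=0
L=6*4+1=25  i=0*4+1*2+0=2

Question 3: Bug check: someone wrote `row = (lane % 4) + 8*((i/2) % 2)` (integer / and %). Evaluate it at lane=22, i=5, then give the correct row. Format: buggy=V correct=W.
`(lane % 4) + 8*((i/2) % 2)`[22,5]⇒2
lane 22⇒22/4=5, 22 mod 4=2
i=5  r:5+0⇒5  c:2·2+1+8⇒13
row: 2 vs 5

buggy=2 correct=5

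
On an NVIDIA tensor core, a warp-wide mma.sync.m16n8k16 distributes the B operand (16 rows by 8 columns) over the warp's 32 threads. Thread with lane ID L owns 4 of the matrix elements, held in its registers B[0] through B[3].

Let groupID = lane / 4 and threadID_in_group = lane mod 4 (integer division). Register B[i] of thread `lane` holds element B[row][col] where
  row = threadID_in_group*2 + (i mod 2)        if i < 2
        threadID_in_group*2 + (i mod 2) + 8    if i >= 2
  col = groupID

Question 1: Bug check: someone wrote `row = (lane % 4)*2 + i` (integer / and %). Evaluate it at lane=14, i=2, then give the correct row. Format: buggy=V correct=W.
buggy=6 correct=12

`(lane % 4)*2 + i`[14,2]=>6
lane 14=>14/4=3, 14 mod 4=2
i=2  r:2·2+0+8=>12  c:3
row: 6 vs 12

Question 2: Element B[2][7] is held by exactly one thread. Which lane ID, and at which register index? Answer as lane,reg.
29,0

c=7⇒gr=7  r=2⇒Rb=0,th=1,odd=0
L=7*4+1=29  i=0*2+0=0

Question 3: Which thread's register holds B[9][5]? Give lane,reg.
20,3

c:5=>grp=5  r:9=>rB=1,tig=0,lo=1
L=5*4+0=20  i=1*2+1=3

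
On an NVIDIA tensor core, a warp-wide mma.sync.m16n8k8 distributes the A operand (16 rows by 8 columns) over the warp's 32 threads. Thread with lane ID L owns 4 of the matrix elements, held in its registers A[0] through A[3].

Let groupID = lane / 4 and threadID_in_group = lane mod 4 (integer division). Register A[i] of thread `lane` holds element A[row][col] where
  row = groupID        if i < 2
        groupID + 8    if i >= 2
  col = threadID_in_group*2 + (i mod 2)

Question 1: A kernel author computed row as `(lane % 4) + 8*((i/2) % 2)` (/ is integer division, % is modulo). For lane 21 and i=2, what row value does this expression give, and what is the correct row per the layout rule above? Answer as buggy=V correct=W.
`(lane % 4) + 8*((i/2) % 2)`[21,2]->9
21: gid=5,tid=1
[2] (5+8,1*2+0) = (13,2)
row: 9 vs 13

buggy=9 correct=13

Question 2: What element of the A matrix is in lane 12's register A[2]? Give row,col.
lane 12: G=3 (12/4), T=0 (12%4)
i=2: r=3+8=11, c=0*2+0=0

11,0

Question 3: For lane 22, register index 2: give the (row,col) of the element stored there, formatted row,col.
22: G=5,T=2
[2] (5+8,2*2+0) = (13,4)

13,4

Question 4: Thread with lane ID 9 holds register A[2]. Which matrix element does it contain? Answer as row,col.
lane 9: g=2 (9/4), t=1 (9%4)
i=2: r=2+8=10, c=1*2+0=2

10,2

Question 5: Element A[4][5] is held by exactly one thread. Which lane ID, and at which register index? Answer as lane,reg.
18,1

r=4->g=4,rb=0  c=5->t=2,b0=1
L=4*4+2=18  i=0*2+1=1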